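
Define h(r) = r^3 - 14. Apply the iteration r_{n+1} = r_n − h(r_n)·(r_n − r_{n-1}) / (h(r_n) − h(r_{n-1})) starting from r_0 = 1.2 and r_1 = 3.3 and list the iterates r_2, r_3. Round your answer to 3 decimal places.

h(1.2) = -12.27200, h(3.3) = 21.93700
r_2 = 3.30000 − 21.93700·(3.30000 − 1.20000) / (21.93700 − (-12.27200)) = 3.30000 − (46.06770)/(34.20900) = 1.95335
h(1.95335) = -6.54689
r_3 = 1.95335 − (-6.54689)·(1.95335 − 3.30000) / (-6.54689 − 21.93700) = 1.95335 − (8.81640)/(-28.48389) = 2.26287

1.953, 2.263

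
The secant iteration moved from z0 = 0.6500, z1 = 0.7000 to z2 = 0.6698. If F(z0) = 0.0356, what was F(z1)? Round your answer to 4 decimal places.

-0.0543

The secant line through (0.6500, 0.0356) and (0.7000, F(z1)) crosses zero at z2 = 0.6698.
So (0.6500, 0.0356), (0.7000, F(z1)), (0.6698, 0) are collinear:
F(z1) = 0.0356 · (0.7000 − 0.6698) / (0.6500 − 0.6698) = 0.0356 · (0.030200)/(-0.019800) = -0.054299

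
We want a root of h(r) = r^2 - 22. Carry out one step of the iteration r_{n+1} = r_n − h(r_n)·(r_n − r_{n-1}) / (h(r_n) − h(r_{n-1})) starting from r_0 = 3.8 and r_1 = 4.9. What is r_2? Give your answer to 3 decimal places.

4.669

h(3.8) = -7.56000, h(4.9) = 2.01000
r_2 = 4.90000 − 2.01000·(4.90000 − 3.80000) / (2.01000 − (-7.56000)) = 4.90000 − (2.21100)/(9.57000) = 4.66897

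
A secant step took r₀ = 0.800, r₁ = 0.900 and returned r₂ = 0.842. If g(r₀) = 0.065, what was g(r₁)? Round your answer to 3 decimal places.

-0.090

The secant line through (0.800, 0.065) and (0.900, g(r₁)) crosses zero at r₂ = 0.842.
So (0.800, 0.065), (0.900, g(r₁)), (0.842, 0) are collinear:
g(r₁) = 0.065 · (0.900 − 0.842) / (0.800 − 0.842) = 0.065 · (0.05800)/(-0.04200) = -0.08976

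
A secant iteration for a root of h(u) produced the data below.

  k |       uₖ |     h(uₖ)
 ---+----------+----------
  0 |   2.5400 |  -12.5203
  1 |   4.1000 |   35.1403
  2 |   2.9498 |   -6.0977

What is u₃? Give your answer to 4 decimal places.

u₃ = 2.9498 − (-6.0977)·(2.9498 − 4.1000) / (-6.0977 − 35.1403)
   = 2.9498 − (7.013575)/(-41.238000) = 3.119876

3.1199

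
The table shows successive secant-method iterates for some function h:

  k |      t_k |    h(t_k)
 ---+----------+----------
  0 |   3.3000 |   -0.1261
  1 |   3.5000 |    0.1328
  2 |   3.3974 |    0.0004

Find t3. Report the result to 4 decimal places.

3.3971

t3 = 3.3974 − 0.0004·(3.3974 − 3.5000) / (0.0004 − 0.1328)
   = 3.3974 − (-0.000041)/(-0.132400) = 3.397090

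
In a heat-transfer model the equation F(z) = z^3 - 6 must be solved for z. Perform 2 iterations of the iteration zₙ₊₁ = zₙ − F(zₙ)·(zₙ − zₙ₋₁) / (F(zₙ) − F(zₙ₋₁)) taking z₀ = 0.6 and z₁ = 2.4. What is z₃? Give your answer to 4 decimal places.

F(0.6) = -5.784000, F(2.4) = 7.824000
z₂ = 2.400000 − 7.824000·(2.400000 − 0.600000) / (7.824000 − (-5.784000)) = 2.400000 − (14.083200)/(13.608000) = 1.365079
F(1.365079) = -3.456254
z₃ = 1.365079 − (-3.456254)·(1.365079 − 2.400000) / (-3.456254 − 7.824000) = 1.365079 − (3.576949)/(-11.280254) = 1.682178

1.6822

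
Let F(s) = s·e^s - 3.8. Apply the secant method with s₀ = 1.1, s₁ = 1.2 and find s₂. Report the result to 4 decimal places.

1.1729

F(1.1) = -0.495417, F(1.2) = 0.184140
s₂ = 1.200000 − 0.184140·(1.200000 − 1.100000) / (0.184140 − (-0.495417)) = 1.200000 − (0.018414)/(0.679558) = 1.172903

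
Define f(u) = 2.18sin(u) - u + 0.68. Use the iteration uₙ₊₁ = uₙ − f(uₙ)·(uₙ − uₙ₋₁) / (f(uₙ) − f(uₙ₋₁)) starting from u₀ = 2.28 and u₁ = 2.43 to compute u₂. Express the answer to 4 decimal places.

2.3014

f(2.28) = 0.054360, f(2.43) = -0.326371
u₂ = 2.430000 − (-0.326371)·(2.430000 − 2.280000) / (-0.326371 − 0.054360) = 2.430000 − (-0.048956)/(-0.380731) = 2.301417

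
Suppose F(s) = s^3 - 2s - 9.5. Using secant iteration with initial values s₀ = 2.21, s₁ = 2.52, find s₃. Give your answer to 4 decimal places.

2.4303

F(2.21) = -3.126139, F(2.52) = 1.463008
s₂ = 2.520000 − 1.463008·(2.520000 − 2.210000) / (1.463008 − (-3.126139)) = 2.520000 − (0.453532)/(4.589147) = 2.421173
F(2.421173) = -0.149242
s₃ = 2.421173 − (-0.149242)·(2.421173 − 2.520000) / (-0.149242 − 1.463008) = 2.421173 − (0.014749)/(-1.612250) = 2.430321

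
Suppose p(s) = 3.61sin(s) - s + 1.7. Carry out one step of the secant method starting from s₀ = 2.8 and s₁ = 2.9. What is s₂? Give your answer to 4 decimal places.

p(2.8) = 0.109307, p(2.9) = -0.336310
s₂ = 2.900000 − (-0.336310)·(2.900000 − 2.800000) / (-0.336310 − 0.109307) = 2.900000 − (-0.033631)/(-0.445617) = 2.824529

2.8245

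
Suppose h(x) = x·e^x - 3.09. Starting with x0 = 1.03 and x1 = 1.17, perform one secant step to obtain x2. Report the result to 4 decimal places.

1.0624

h(1.03) = -0.204902, h(1.17) = 0.679731
x2 = 1.170000 − 0.679731·(1.170000 − 1.030000) / (0.679731 − (-0.204902)) = 1.170000 − (0.095162)/(0.884634) = 1.062427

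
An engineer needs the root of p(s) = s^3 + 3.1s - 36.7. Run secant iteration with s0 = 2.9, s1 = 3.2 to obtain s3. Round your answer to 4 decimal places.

p(2.9) = -3.321000, p(3.2) = 5.988000
s2 = 3.200000 − 5.988000·(3.200000 − 2.900000) / (5.988000 − (-3.321000)) = 3.200000 − (1.796400)/(9.309000) = 3.007025
p(3.007025) = -0.188089
s3 = 3.007025 − (-0.188089)·(3.007025 − 3.200000) / (-0.188089 − 5.988000) = 3.007025 − (0.036296)/(-6.176089) = 3.012902

3.0129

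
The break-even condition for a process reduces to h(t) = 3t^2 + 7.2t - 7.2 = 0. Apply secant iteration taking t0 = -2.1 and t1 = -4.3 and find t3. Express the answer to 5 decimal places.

-3.08718

h(-2.1) = -9.0900000, h(-4.3) = 17.3100000
t2 = -4.3000000 − 17.3100000·(-4.3000000 − (-2.1000000)) / (17.3100000 − (-9.0900000)) = -4.3000000 − (-38.0820000)/(26.4000000) = -2.8575000
h(-2.8575000) = -3.2780813
t3 = -2.8575000 − (-3.2780813)·(-2.8575000 − (-4.3000000)) / (-3.2780813 − 17.3100000) = -2.8575000 − (-4.7286322)/(-20.5880812) = -3.0871781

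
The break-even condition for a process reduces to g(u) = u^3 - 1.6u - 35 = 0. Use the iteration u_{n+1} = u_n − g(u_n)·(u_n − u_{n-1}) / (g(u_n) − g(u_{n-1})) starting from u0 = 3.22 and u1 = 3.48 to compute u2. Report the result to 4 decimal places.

g(3.22) = -6.765752, g(3.48) = 1.576192
u2 = 3.480000 − 1.576192·(3.480000 − 3.220000) / (1.576192 − (-6.765752)) = 3.480000 − (0.409810)/(8.341944) = 3.430874

3.4309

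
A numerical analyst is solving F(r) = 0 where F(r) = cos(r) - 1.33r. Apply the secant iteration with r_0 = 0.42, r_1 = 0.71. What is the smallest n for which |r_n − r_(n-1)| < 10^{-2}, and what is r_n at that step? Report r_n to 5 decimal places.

F(0.42) = 0.3544889, F(0.71) = -0.1859381
r_2 = 0.7100000 − (-0.1859381)·(0.2900000)/(-0.5404271) = 0.6102233;  |Δ| = 0.0997767
F(0.6102233) = 0.0079232
r_3 = 0.6102233 − 0.0079232·(-0.0997767)/(0.1938613) = 0.6143012;  |Δ| = 0.0040779
|r_3 − r_2| = 0.0040779 < 10^{-2}

n = 3, r_n = 0.61430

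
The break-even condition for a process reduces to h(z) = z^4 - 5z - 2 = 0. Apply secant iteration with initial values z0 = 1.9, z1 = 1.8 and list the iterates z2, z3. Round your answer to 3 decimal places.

h(1.9) = 1.53210, h(1.8) = -0.50240
z2 = 1.80000 − (-0.50240)·(1.80000 − 1.90000) / (-0.50240 − 1.53210) = 1.80000 − (0.05024)/(-2.03450) = 1.82469
h(1.82469) = -0.03784
z3 = 1.82469 − (-0.03784)·(1.82469 − 1.80000) / (-0.03784 − (-0.50240)) = 1.82469 − (-0.00093)/(0.46456) = 1.82671

1.825, 1.827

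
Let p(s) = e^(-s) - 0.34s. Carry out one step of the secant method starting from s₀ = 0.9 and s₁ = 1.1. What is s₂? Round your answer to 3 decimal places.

p(0.9) = 0.10057, p(1.1) = -0.04113
s₂ = 1.10000 − (-0.04113)·(1.10000 − 0.90000) / (-0.04113 − 0.10057) = 1.10000 − (-0.00823)/(-0.14170) = 1.04195

1.042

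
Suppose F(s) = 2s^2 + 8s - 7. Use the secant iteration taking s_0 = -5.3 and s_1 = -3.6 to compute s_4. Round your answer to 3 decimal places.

F(-5.3) = 6.78000, F(-3.6) = -9.88000
s_2 = -3.60000 − (-9.88000)·(-3.60000 − (-5.30000)) / (-9.88000 − 6.78000) = -3.60000 − (-16.79600)/(-16.66000) = -4.60816
F(-4.60816) = -1.39497
s_3 = -4.60816 − (-1.39497)·(-4.60816 − (-3.60000)) / (-1.39497 − (-9.88000)) = -4.60816 − (1.40636)/(8.48503) = -4.77391
F(-4.77391) = 0.38914
s_4 = -4.77391 − 0.38914·(-4.77391 − (-4.60816)) / (0.38914 − (-1.39497)) = -4.77391 − (-0.06450)/(1.78411) = -4.73776

-4.738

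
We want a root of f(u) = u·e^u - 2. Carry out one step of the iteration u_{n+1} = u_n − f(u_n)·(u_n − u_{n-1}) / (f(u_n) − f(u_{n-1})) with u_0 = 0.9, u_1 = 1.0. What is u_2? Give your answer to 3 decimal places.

f(0.9) = 0.21364, f(1.0) = 0.71828
u_2 = 1.00000 − 0.71828·(1.00000 − 0.90000) / (0.71828 − 0.21364) = 1.00000 − (0.07183)/(0.50464) = 0.85766

0.858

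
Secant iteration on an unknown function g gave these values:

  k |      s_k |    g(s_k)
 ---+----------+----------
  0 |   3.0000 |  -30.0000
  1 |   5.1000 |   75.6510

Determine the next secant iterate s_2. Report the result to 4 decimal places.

s_2 = 5.1000 − 75.6510·(5.1000 − 3.0000) / (75.6510 − (-30.0000))
   = 5.1000 − (158.867100)/(105.651000) = 3.596303

3.5963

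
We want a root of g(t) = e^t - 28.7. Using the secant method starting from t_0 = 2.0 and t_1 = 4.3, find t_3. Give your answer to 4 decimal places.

3.0937

g(2.0) = -21.310944, g(4.3) = 44.999794
t_2 = 4.300000 − 44.999794·(4.300000 − 2.000000) / (44.999794 − (-21.310944)) = 4.300000 − (103.499526)/(66.310738) = 2.739174
g(2.739174) = -13.225802
t_3 = 2.739174 − (-13.225802)·(2.739174 − 4.300000) / (-13.225802 − 44.999794) = 2.739174 − (20.643177)/(-58.225596) = 3.093712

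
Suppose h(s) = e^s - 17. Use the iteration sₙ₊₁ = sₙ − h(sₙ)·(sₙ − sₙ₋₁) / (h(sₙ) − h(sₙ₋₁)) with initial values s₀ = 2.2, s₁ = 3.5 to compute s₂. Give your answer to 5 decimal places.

h(2.2) = -7.9749865, h(3.5) = 16.1154520
s₂ = 3.5000000 − 16.1154520·(3.5000000 − 2.2000000) / (16.1154520 − (-7.9749865)) = 3.5000000 − (20.9500875)/(24.0904385) = 2.6303567

2.63036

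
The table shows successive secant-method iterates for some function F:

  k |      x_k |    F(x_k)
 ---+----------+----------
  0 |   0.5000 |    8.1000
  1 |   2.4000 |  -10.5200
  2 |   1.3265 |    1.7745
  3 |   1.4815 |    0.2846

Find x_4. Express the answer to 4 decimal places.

x_4 = 1.4815 − 0.2846·(1.4815 − 1.3265) / (0.2846 − 1.7745)
   = 1.4815 − (0.044113)/(-1.489900) = 1.511108

1.5111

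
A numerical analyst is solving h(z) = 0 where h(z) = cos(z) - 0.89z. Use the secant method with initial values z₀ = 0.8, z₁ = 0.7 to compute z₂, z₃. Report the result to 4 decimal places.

h(0.8) = -0.015293, h(0.7) = 0.141842
z₂ = 0.700000 − 0.141842·(0.700000 − 0.800000) / (0.141842 − (-0.015293)) = 0.700000 − (-0.014184)/(0.157135) = 0.790267
h(0.790267) = 0.000317
z₃ = 0.790267 − 0.000317·(0.790267 − 0.700000) / (0.000317 − 0.141842) = 0.790267 − (0.000029)/(-0.141525) = 0.790470

0.7903, 0.7905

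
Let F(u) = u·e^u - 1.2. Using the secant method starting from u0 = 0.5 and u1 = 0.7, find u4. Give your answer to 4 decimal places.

F(0.5) = -0.375639, F(0.7) = 0.209627
u2 = 0.700000 − 0.209627·(0.700000 − 0.500000) / (0.209627 − (-0.375639)) = 0.700000 − (0.041925)/(0.585266) = 0.628365
F(0.628365) = -0.022102
u3 = 0.628365 − (-0.022102)·(0.628365 − 0.700000) / (-0.022102 − 0.209627) = 0.628365 − (0.001583)/(-0.231729) = 0.635198
F(0.635198) = -0.001131
u4 = 0.635198 − (-0.001131)·(0.635198 − 0.628365) / (-0.001131 − (-0.022102)) = 0.635198 − (-0.000008)/(0.020971) = 0.635566

0.6356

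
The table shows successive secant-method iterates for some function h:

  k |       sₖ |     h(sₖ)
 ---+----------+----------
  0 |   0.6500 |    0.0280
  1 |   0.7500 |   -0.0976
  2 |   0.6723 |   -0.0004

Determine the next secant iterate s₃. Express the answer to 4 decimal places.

0.6720

s₃ = 0.6723 − (-0.0004)·(0.6723 − 0.7500) / (-0.0004 − (-0.0976))
   = 0.6723 − (0.000031)/(0.097200) = 0.671980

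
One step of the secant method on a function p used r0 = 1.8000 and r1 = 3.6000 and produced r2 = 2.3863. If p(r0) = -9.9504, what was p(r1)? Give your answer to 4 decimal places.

The secant line through (1.8000, -9.9504) and (3.6000, p(r1)) crosses zero at r2 = 2.3863.
So (1.8000, -9.9504), (3.6000, p(r1)), (2.3863, 0) are collinear:
p(r1) = -9.9504 · (3.6000 − 2.3863) / (1.8000 − 2.3863) = -9.9504 · (1.213700)/(-0.586300) = 20.598329

20.5983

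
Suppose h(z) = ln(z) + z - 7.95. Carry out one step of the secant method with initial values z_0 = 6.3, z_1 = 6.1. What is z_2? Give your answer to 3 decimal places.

h(6.3) = 0.19055, h(6.1) = -0.04171
z_2 = 6.10000 − (-0.04171)·(6.10000 − 6.30000) / (-0.04171 − 0.19055) = 6.10000 − (0.00834)/(-0.23226) = 6.13592

6.136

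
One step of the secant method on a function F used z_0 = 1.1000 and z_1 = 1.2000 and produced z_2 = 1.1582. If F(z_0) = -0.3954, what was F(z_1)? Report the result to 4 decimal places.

0.2840

The secant line through (1.1000, -0.3954) and (1.2000, F(z_1)) crosses zero at z_2 = 1.1582.
So (1.1000, -0.3954), (1.2000, F(z_1)), (1.1582, 0) are collinear:
F(z_1) = -0.3954 · (1.2000 − 1.1582) / (1.1000 − 1.1582) = -0.3954 · (0.041800)/(-0.058200) = 0.283981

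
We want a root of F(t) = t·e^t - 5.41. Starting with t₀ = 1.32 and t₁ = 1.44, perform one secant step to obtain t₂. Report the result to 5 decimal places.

F(1.32) = -0.4686838, F(1.44) = 0.6678020
t₂ = 1.4400000 − 0.6678020·(1.4400000 − 1.3200000) / (0.6678020 − (-0.4686838)) = 1.4400000 − (0.0801362)/(1.1364858) = 1.3694877

1.36949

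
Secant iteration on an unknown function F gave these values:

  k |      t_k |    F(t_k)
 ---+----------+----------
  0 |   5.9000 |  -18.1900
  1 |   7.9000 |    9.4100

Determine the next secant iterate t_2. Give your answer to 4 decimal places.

7.2181

t_2 = 7.9000 − 9.4100·(7.9000 − 5.9000) / (9.4100 − (-18.1900))
   = 7.9000 − (18.820000)/(27.600000) = 7.218116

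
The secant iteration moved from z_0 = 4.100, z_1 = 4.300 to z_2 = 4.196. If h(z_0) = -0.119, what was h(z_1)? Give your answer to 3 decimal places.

The secant line through (4.100, -0.119) and (4.300, h(z_1)) crosses zero at z_2 = 4.196.
So (4.100, -0.119), (4.300, h(z_1)), (4.196, 0) are collinear:
h(z_1) = -0.119 · (4.300 − 4.196) / (4.100 − 4.196) = -0.119 · (0.10400)/(-0.09600) = 0.12892

0.129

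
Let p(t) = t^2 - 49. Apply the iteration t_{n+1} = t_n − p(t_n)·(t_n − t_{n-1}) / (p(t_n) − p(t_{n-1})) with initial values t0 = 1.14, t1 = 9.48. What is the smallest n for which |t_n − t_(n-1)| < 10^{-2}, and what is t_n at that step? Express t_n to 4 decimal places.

n = 6, t_n = 7.0000

p(1.14) = -47.700400, p(9.48) = 40.870400
t2 = 9.480000 − 40.870400·(8.340000)/(88.570800) = 5.631563;  |Δ| = 3.848437
p(5.631563) = -17.285497
t3 = 5.631563 − (-17.285497)·(-3.848437)/(-58.155897) = 6.775422;  |Δ| = 1.143859
p(6.775422) = -3.093656
t4 = 6.775422 − (-3.093656)·(1.143859)/(14.191841) = 7.024770;  |Δ| = 0.249348
p(7.024770) = 0.347393
t5 = 7.024770 − 0.347393·(0.249348)/(3.441049) = 6.999597;  |Δ| = 0.025173
p(6.999597) = -0.005643
t6 = 6.999597 − (-0.005643)·(-0.025173)/(-0.353036) = 6.999999;  |Δ| = 0.000402
|t6 − t5| = 0.000402 < 10^{-2}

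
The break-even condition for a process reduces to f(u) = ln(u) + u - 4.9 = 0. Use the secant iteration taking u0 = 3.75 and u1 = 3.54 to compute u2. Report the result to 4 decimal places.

f(3.75) = 0.171756, f(3.54) = -0.095873
u2 = 3.540000 − (-0.095873)·(3.540000 − 3.750000) / (-0.095873 − 0.171756) = 3.540000 − (0.020133)/(-0.267629) = 3.615229

3.6152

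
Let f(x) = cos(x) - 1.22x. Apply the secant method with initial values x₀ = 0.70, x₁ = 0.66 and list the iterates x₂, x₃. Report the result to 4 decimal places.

0.6518, 0.6517

f(0.70) = -0.089158, f(0.66) = -0.015208
x₂ = 0.660000 − (-0.015208)·(0.660000 − 0.700000) / (-0.015208 − (-0.089158)) = 0.660000 − (0.000608)/(0.073950) = 0.651774
f(0.651774) = -0.000155
x₃ = 0.651774 − (-0.000155)·(0.651774 − 0.660000) / (-0.000155 − (-0.015208)) = 0.651774 − (0.000001)/(0.015052) = 0.651689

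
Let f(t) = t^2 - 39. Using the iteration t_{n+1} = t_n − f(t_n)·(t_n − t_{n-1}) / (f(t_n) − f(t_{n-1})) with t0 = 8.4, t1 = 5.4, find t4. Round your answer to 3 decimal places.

f(8.4) = 31.56000, f(5.4) = -9.84000
t2 = 5.40000 − (-9.84000)·(5.40000 − 8.40000) / (-9.84000 − 31.56000) = 5.40000 − (29.52000)/(-41.40000) = 6.11304
f(6.11304) = -1.63070
t3 = 6.11304 − (-1.63070)·(6.11304 − 5.40000) / (-1.63070 − (-9.84000)) = 6.11304 − (-1.16276)/(8.20930) = 6.25468
f(6.25468) = 0.12106
t4 = 6.25468 − 0.12106·(6.25468 − 6.11304) / (0.12106 − (-1.63070)) = 6.25468 − (0.01715)/(1.75176) = 6.24489

6.245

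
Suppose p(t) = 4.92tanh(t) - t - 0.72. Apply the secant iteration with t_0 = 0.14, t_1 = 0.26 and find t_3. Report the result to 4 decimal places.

0.1863

p(0.14) = -0.175665, p(0.26) = 0.271134
t_2 = 0.260000 − 0.271134·(0.260000 − 0.140000) / (0.271134 − (-0.175665)) = 0.260000 − (0.032536)/(0.446799) = 0.187180
p(0.187180) = 0.003138
t_3 = 0.187180 − 0.003138·(0.187180 − 0.260000) / (0.003138 − 0.271134) = 0.187180 − (-0.000228)/(-0.267996) = 0.186327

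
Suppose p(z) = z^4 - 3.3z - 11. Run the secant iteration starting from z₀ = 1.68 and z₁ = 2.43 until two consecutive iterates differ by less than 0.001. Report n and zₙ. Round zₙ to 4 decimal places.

n = 6, zₙ = 2.0533

p(1.68) = -8.578058, p(2.43) = 15.848844
z₂ = 2.430000 − 15.848844·(0.750000)/(24.426902) = 1.943379;  |Δ| = 0.486621
p(1.943379) = -3.149511
z₃ = 1.943379 − (-3.149511)·(-0.486621)/(-18.998355) = 2.024050;  |Δ| = 0.080671
p(2.024050) = -0.895758
z₄ = 2.024050 − (-0.895758)·(0.080671)/(2.253753) = 2.056113;  |Δ| = 0.032063
p(2.056113) = 0.087444
z₅ = 2.056113 − 0.087444·(0.032063)/(0.983202) = 2.053262;  |Δ| = 0.002852
p(2.053262) = -0.002089
z₆ = 2.053262 − (-0.002089)·(-0.002852)/(-0.089533) = 2.053328;  |Δ| = 0.000067
|z₆ − z₅| = 0.000067 < 0.001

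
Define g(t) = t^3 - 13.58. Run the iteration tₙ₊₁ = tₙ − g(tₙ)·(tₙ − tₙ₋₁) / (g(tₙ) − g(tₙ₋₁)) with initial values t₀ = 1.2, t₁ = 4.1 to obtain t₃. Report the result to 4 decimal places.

2.0317

g(1.2) = -11.852000, g(4.1) = 55.341000
t₂ = 4.100000 − 55.341000·(4.100000 − 1.200000) / (55.341000 − (-11.852000)) = 4.100000 − (160.488900)/(67.193000) = 1.711524
g(1.711524) = -8.566412
t₃ = 1.711524 − (-8.566412)·(1.711524 − 4.100000) / (-8.566412 − 55.341000) = 1.711524 − (20.460674)/(-63.907412) = 2.031685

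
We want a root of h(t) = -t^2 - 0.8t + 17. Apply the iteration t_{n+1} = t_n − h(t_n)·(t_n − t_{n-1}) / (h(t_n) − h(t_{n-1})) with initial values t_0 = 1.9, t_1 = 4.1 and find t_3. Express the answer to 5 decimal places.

h(1.9) = 11.8700000, h(4.1) = -3.0900000
t_2 = 4.1000000 − (-3.0900000)·(4.1000000 − 1.9000000) / (-3.0900000 − 11.8700000) = 4.1000000 − (-6.7980000)/(-14.9600000) = 3.6455882
h(3.6455882) = 0.7932158
t_3 = 3.6455882 − 0.7932158·(3.6455882 − 4.1000000) / (0.7932158 − (-3.0900000)) = 3.6455882 − (-0.3604466)/(3.8832158) = 3.7384099

3.73841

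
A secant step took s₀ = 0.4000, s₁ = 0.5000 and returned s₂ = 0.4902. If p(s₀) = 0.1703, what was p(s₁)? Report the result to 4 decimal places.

-0.0185

The secant line through (0.4000, 0.1703) and (0.5000, p(s₁)) crosses zero at s₂ = 0.4902.
So (0.4000, 0.1703), (0.5000, p(s₁)), (0.4902, 0) are collinear:
p(s₁) = 0.1703 · (0.5000 − 0.4902) / (0.4000 − 0.4902) = 0.1703 · (0.009800)/(-0.090200) = -0.018503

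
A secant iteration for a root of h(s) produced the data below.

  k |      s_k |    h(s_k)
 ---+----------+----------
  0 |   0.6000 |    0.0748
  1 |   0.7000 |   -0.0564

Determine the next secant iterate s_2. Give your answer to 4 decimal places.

s_2 = 0.7000 − (-0.0564)·(0.7000 − 0.6000) / (-0.0564 − 0.0748)
   = 0.7000 − (-0.005640)/(-0.131200) = 0.657012

0.6570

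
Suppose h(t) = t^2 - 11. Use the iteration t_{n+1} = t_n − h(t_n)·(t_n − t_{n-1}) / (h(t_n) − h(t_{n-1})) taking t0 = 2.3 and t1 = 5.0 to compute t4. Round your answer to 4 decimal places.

3.3184

h(2.3) = -5.710000, h(5.0) = 14.000000
t2 = 5.000000 − 14.000000·(5.000000 − 2.300000) / (14.000000 − (-5.710000)) = 5.000000 − (37.800000)/(19.710000) = 3.082192
h(3.082192) = -1.500094
t3 = 3.082192 − (-1.500094)·(3.082192 − 5.000000) / (-1.500094 − 14.000000) = 3.082192 − (2.876892)/(-15.500094) = 3.267797
h(3.267797) = -0.321505
t4 = 3.267797 − (-0.321505)·(3.267797 − 3.082192) / (-0.321505 − (-1.500094)) = 3.267797 − (-0.059673)/(1.178589) = 3.318427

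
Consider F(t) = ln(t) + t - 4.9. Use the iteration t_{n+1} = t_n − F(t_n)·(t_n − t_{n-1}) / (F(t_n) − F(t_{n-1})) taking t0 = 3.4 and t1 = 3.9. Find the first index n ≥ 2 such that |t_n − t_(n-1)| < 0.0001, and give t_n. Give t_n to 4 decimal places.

n = 4, t_n = 3.6149

F(3.4) = -0.276225, F(3.9) = 0.360977
t2 = 3.900000 − 0.360977·(0.500000)/(0.637201) = 3.616748;  |Δ| = 0.283252
F(3.616748) = 0.002324
t3 = 3.616748 − 0.002324·(-0.283252)/(-0.358653) = 3.614913;  |Δ| = 0.001835
F(3.614913) = -0.000019
t4 = 3.614913 − (-0.000019)·(-0.001835)/(-0.002343) = 3.614928;  |Δ| = 0.000015
|t4 − t3| = 0.000015 < 0.0001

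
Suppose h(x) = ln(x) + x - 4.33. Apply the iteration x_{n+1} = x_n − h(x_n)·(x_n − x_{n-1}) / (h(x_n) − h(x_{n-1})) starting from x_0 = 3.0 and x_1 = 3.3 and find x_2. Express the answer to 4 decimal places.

h(3.0) = -0.231388, h(3.3) = 0.163922
x_2 = 3.300000 − 0.163922·(3.300000 − 3.000000) / (0.163922 − (-0.231388)) = 3.300000 − (0.049177)/(0.395310) = 3.175600

3.1756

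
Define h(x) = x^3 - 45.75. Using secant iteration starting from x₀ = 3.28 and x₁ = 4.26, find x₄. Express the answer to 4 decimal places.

3.5767

h(3.28) = -10.462448, h(4.26) = 31.558776
x₂ = 4.260000 − 31.558776·(4.260000 − 3.280000) / (31.558776 − (-10.462448)) = 4.260000 − (30.927600)/(42.021224) = 3.524000
h(3.524000) = -1.986920
x₃ = 3.524000 − (-1.986920)·(3.524000 − 4.260000) / (-1.986920 − 31.558776) = 3.524000 − (1.462372)/(-33.545696) = 3.567594
h(3.567594) = -0.342641
x₄ = 3.567594 − (-0.342641)·(3.567594 − 3.524000) / (-0.342641 − (-1.986920)) = 3.567594 − (-0.014937)/(1.644279) = 3.576678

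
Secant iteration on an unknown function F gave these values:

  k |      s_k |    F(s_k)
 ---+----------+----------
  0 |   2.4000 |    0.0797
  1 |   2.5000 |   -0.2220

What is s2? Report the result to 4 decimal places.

s2 = 2.5000 − (-0.2220)·(2.5000 − 2.4000) / (-0.2220 − 0.0797)
   = 2.5000 − (-0.022200)/(-0.301700) = 2.426417

2.4264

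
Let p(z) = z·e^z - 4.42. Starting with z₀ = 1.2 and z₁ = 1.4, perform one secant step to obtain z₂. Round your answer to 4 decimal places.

1.2515

p(1.2) = -0.435860, p(1.4) = 1.257280
z₂ = 1.400000 − 1.257280·(1.400000 − 1.200000) / (1.257280 − (-0.435860)) = 1.400000 − (0.251456)/(1.693140) = 1.251485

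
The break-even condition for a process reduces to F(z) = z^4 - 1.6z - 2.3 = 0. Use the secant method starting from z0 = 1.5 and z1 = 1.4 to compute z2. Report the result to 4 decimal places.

1.4658

F(1.5) = 0.362500, F(1.4) = -0.698400
z2 = 1.400000 − (-0.698400)·(1.400000 − 1.500000) / (-0.698400 − 0.362500) = 1.400000 − (0.069840)/(-1.060900) = 1.465831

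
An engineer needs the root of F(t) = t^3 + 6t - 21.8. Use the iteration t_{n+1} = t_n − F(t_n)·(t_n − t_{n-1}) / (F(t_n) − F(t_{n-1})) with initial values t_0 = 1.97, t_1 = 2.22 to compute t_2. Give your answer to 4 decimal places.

F(1.97) = -2.334627, F(2.22) = 2.461048
t_2 = 2.220000 − 2.461048·(2.220000 − 1.970000) / (2.461048 − (-2.334627)) = 2.220000 − (0.615262)/(4.795675) = 2.091705

2.0917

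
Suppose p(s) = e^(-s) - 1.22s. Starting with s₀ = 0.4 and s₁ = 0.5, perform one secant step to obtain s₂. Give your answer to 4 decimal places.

0.4981

p(0.4) = 0.182320, p(0.5) = -0.003469
s₂ = 0.500000 − (-0.003469)·(0.500000 − 0.400000) / (-0.003469 − 0.182320) = 0.500000 − (-0.000347)/(-0.185789) = 0.498133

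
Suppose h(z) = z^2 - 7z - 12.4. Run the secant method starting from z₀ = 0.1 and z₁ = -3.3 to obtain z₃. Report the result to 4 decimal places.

-1.4199

h(0.1) = -13.090000, h(-3.3) = 21.590000
z₂ = -3.300000 − 21.590000·(-3.300000 − 0.100000) / (21.590000 − (-13.090000)) = -3.300000 − (-73.406000)/(34.680000) = -1.183333
h(-1.183333) = -2.716389
z₃ = -1.183333 − (-2.716389)·(-1.183333 − (-3.300000)) / (-2.716389 − 21.590000) = -1.183333 − (-5.749690)/(-24.306389) = -1.419884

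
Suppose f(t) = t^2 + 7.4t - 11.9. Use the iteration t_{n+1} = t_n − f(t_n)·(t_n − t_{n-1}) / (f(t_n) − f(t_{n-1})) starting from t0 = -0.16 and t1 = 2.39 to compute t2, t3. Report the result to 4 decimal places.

1.1960, 1.3434

f(-0.16) = -13.058400, f(2.39) = 11.498100
t2 = 2.390000 − 11.498100·(2.390000 − (-0.160000)) / (11.498100 − (-13.058400)) = 2.390000 − (29.320155)/(24.556500) = 1.196012
f(1.196012) = -1.619062
t3 = 1.196012 − (-1.619062)·(1.196012 − 2.390000) / (-1.619062 − 11.498100) = 1.196012 − (1.933140)/(-13.117162) = 1.343387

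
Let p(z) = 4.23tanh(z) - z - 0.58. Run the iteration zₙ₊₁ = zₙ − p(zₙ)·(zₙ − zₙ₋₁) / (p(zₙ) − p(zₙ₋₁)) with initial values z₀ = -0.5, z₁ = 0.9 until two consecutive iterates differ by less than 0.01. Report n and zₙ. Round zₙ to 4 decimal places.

n = 5, zₙ = 0.1822

p(-0.5) = -2.034756, p(0.9) = 1.549940
z₂ = 0.900000 − 1.549940·(1.400000)/(3.584696) = 0.294672;  |Δ| = 0.605328
p(0.294672) = 0.336924
z₃ = 0.294672 − 0.336924·(-0.605328)/(-1.213016) = 0.126538;  |Δ| = 0.168134
p(0.126538) = -0.174121
z₄ = 0.126538 − (-0.174121)·(-0.168134)/(-0.511045) = 0.183824;  |Δ| = 0.057286
p(0.183824) = 0.005110
z₅ = 0.183824 − 0.005110·(0.057286)/(0.179231) = 0.182191;  |Δ| = 0.001633
|z₅ − z₄| = 0.001633 < 0.01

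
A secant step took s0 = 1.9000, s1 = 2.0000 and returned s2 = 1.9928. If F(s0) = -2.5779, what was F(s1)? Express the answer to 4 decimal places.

0.2000

The secant line through (1.9000, -2.5779) and (2.0000, F(s1)) crosses zero at s2 = 1.9928.
So (1.9000, -2.5779), (2.0000, F(s1)), (1.9928, 0) are collinear:
F(s1) = -2.5779 · (2.0000 − 1.9928) / (1.9000 − 1.9928) = -2.5779 · (0.007200)/(-0.092800) = 0.200009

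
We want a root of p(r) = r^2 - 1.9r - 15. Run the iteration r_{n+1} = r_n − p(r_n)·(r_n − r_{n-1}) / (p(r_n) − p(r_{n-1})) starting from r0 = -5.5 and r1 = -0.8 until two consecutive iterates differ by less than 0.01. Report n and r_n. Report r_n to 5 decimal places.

p(-5.5) = 25.7000000, p(-0.8) = -12.8400000
r2 = -0.8000000 − (-12.8400000)·(4.7000000)/(-38.5400000) = -2.3658537;  |Δ| = 1.5658537
p(-2.3658537) = -4.9076145
r3 = -2.3658537 − (-4.9076145)·(-1.5658537)/(7.9323855) = -3.3346172;  |Δ| = 0.9687636
p(-3.3346172) = 2.4554449
r4 = -3.3346172 − 2.4554449·(-0.9687636)/(7.3630594) = -3.0115524;  |Δ| = 0.3230648
p(-3.0115524) = -0.2086026
r5 = -3.0115524 − (-0.2086026)·(0.3230648)/(-2.6640474) = -3.0368493;  |Δ| = 0.0252969
p(-3.0368493) = -0.0075326
r6 = -3.0368493 − (-0.0075326)·(-0.0252969)/(0.2010700) = -3.0377970;  |Δ| = 0.0009477
|r6 − r5| = 0.0009477 < 0.01

n = 6, r_n = -3.03780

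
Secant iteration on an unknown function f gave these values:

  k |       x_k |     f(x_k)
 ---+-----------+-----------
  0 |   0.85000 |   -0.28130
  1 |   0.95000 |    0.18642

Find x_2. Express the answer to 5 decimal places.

0.91014

x_2 = 0.95000 − 0.18642·(0.95000 − 0.85000) / (0.18642 − (-0.28130))
   = 0.95000 − (0.0186420)/(0.4677200) = 0.9101428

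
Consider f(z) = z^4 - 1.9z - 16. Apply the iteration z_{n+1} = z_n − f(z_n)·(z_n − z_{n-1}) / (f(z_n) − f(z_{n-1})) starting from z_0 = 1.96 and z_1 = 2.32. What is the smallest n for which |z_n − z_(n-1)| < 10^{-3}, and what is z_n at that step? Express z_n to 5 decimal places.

f(1.96) = -4.9661094, f(2.32) = 8.5622298
z_2 = 2.3200000 − 8.5622298·(0.3600000)/(13.5283392) = 2.0921522;  |Δ| = 0.2278478
f(2.0921522) = -0.8160785
z_3 = 2.0921522 − (-0.8160785)·(-0.2278478)/(-9.3783083) = 2.1119790;  |Δ| = 0.0198268
f(2.1119790) = -0.1171001
z_4 = 2.1119790 − (-0.1171001)·(0.0198268)/(0.6989784) = 2.1153005;  |Δ| = 0.0033216
f(2.1153005) = 0.0020471
z_5 = 2.1153005 − 0.0020471·(0.0033216)/(0.1191472) = 2.1152435;  |Δ| = 0.0000571
|z_5 − z_4| = 0.0000571 < 10^{-3}

n = 5, z_n = 2.11524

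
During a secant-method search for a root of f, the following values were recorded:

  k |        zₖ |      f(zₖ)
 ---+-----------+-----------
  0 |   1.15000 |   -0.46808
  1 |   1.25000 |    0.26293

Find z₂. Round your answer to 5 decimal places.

1.21403

z₂ = 1.25000 − 0.26293·(1.25000 − 1.15000) / (0.26293 − (-0.46808))
   = 1.25000 − (0.0262930)/(0.7310100) = 1.2140320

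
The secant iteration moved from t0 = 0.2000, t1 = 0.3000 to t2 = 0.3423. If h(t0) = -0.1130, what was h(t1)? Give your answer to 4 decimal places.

-0.0336

The secant line through (0.2000, -0.1130) and (0.3000, h(t1)) crosses zero at t2 = 0.3423.
So (0.2000, -0.1130), (0.3000, h(t1)), (0.3423, 0) are collinear:
h(t1) = -0.1130 · (0.3000 − 0.3423) / (0.2000 − 0.3423) = -0.1130 · (-0.042300)/(-0.142300) = -0.033590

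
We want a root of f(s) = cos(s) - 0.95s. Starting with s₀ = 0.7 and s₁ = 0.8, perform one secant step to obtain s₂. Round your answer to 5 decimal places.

0.76120

f(0.7) = 0.0998422, f(0.8) = -0.0632933
s₂ = 0.8000000 − (-0.0632933)·(0.8000000 − 0.7000000) / (-0.0632933 − 0.0998422) = 0.8000000 − (-0.0063293)/(-0.1631355) = 0.7612020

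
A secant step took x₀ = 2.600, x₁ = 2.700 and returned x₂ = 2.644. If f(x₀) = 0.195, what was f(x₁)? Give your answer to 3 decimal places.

The secant line through (2.600, 0.195) and (2.700, f(x₁)) crosses zero at x₂ = 2.644.
So (2.600, 0.195), (2.700, f(x₁)), (2.644, 0) are collinear:
f(x₁) = 0.195 · (2.700 − 2.644) / (2.600 − 2.644) = 0.195 · (0.05600)/(-0.04400) = -0.24818

-0.248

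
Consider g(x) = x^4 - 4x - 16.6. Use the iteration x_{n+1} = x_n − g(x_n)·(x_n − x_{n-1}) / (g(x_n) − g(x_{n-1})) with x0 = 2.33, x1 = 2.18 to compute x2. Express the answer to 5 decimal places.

2.24524

g(2.33) = 3.5529552, g(2.18) = -2.7346942
x2 = 2.1800000 − (-2.7346942)·(2.1800000 − 2.3300000) / (-2.7346942 − 3.5529552) = 2.1800000 − (0.4102041)/(-6.2876494) = 2.2452397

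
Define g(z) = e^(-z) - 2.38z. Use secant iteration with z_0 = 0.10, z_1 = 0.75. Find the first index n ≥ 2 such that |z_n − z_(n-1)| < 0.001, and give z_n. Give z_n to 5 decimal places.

n = 4, z_n = 0.30860

g(0.10) = 0.6668374, g(0.75) = -1.3126334
z_2 = 0.7500000 − (-1.3126334)·(0.6500000)/(-1.9794709) = 0.3189698;  |Δ| = 0.4310302
g(0.3189698) = -0.0322506
z_3 = 0.3189698 − (-0.0322506)·(-0.4310302)/(1.2803829) = 0.3081129;  |Δ| = 0.0108569
g(0.3081129) = 0.0015237
z_4 = 0.3081129 − 0.0015237·(-0.0108569)/(0.0337743) = 0.3086027;  |Δ| = 0.0004898
|z_4 − z_3| = 0.0004898 < 0.001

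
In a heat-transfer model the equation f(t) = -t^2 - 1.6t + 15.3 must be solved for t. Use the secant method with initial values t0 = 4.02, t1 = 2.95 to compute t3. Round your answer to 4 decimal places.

f(4.02) = -7.292400, f(2.95) = 1.877500
t2 = 2.950000 − 1.877500·(2.950000 − 4.020000) / (1.877500 − (-7.292400)) = 2.950000 − (-2.008925)/(9.169900) = 3.169078
f(3.169078) = 0.186418
t3 = 3.169078 − 0.186418·(3.169078 − 2.950000) / (0.186418 − 1.877500) = 3.169078 − (0.040840)/(-1.691082) = 3.193229

3.1932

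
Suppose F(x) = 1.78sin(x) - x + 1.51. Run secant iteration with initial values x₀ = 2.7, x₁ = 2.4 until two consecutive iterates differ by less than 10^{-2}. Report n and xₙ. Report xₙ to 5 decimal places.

F(2.7) = -0.4292638, F(2.4) = 0.3123245
x₂ = 2.4000000 − 0.3123245·(-0.3000000)/(0.7415883) = 2.5263468;  |Δ| = 0.1263468
F(2.5263468) = 0.0109967
x₃ = 2.5263468 − 0.0109967·(0.1263468)/(-0.3013278) = 2.5309577;  |Δ| = 0.0046109
|x₃ − x₂| = 0.0046109 < 10^{-2}

n = 3, xₙ = 2.53096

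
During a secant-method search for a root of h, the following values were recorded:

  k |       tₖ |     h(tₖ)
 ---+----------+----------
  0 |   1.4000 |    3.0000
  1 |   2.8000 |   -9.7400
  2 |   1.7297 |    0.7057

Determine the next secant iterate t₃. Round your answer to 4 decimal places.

1.8020

t₃ = 1.7297 − 0.7057·(1.7297 − 2.8000) / (0.7057 − (-9.7400))
   = 1.7297 − (-0.755311)/(10.445700) = 1.802008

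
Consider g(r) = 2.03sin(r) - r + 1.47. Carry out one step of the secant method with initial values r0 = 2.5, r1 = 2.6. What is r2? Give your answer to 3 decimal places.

g(2.5) = 0.18490, g(2.6) = -0.08353
r2 = 2.60000 − (-0.08353)·(2.60000 − 2.50000) / (-0.08353 − 0.18490) = 2.60000 − (-0.00835)/(-0.26843) = 2.56888

2.569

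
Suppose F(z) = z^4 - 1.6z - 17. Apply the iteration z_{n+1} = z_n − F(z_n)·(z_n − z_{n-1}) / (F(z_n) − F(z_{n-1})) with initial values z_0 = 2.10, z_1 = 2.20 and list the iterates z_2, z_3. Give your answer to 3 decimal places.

2.124, 2.125

F(2.10) = -0.91190, F(2.20) = 2.90560
z_2 = 2.20000 − 2.90560·(2.20000 − 2.10000) / (2.90560 − (-0.91190)) = 2.20000 − (0.29056)/(3.81750) = 2.12389
F(2.12389) = -0.05002
z_3 = 2.12389 − (-0.05002)·(2.12389 − 2.20000) / (-0.05002 − 2.90560) = 2.12389 − (0.00381)/(-2.95562) = 2.12518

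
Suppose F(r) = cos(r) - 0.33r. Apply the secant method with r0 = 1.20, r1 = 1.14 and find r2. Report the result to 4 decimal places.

F(1.20) = -0.033642, F(1.14) = 0.041395
r2 = 1.140000 − 0.041395·(1.140000 − 1.200000) / (0.041395 − (-0.033642)) = 1.140000 − (-0.002484)/(0.075037) = 1.173099

1.1731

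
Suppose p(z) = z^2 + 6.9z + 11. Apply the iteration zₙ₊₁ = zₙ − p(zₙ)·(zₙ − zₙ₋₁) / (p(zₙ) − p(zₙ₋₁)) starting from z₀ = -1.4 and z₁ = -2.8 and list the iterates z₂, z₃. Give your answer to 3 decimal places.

p(-1.4) = 3.30000, p(-2.8) = -0.48000
z₂ = -2.80000 − (-0.48000)·(-2.80000 − (-1.40000)) / (-0.48000 − 3.30000) = -2.80000 − (0.67200)/(-3.78000) = -2.62222
p(-2.62222) = -0.21728
z₃ = -2.62222 − (-0.21728)·(-2.62222 − (-2.80000)) / (-0.21728 − (-0.48000)) = -2.62222 − (-0.03863)/(0.26272) = -2.47519

-2.622, -2.475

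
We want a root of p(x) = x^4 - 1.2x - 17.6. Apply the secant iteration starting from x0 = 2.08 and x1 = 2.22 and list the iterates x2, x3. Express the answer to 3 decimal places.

p(2.08) = -1.37826, p(2.22) = 4.02513
x2 = 2.22000 − 4.02513·(2.22000 − 2.08000) / (4.02513 − (-1.37826)) = 2.22000 − (0.56352)/(5.40339) = 2.11571
p(2.11571) = -0.10222
x3 = 2.11571 − (-0.10222)·(2.11571 − 2.22000) / (-0.10222 − 4.02513) = 2.11571 − (0.01066)/(-4.12734) = 2.11829

2.116, 2.118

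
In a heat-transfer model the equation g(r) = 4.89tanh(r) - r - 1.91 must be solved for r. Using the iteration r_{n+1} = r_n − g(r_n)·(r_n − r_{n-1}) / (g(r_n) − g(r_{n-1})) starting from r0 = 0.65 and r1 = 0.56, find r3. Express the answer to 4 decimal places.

g(0.65) = 0.235466, g(0.56) = 0.014010
r2 = 0.560000 − 0.014010·(0.560000 − 0.650000) / (0.014010 − 0.235466) = 0.560000 − (-0.001261)/(-0.221456) = 0.554306
g(0.554306) = -0.001014
r3 = 0.554306 − (-0.001014)·(0.554306 − 0.560000) / (-0.001014 − 0.014010) = 0.554306 − (0.000006)/(-0.015023) = 0.554691

0.5547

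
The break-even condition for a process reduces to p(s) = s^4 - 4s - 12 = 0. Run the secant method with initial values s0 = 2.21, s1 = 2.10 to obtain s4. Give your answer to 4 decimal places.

p(2.21) = 3.014433, p(2.10) = -0.951900
s2 = 2.100000 − (-0.951900)·(2.100000 − 2.210000) / (-0.951900 − 3.014433) = 2.100000 − (0.104709)/(-3.966333) = 2.126399
p(2.126399) = -0.060961
s3 = 2.126399 − (-0.060961)·(2.126399 − 2.100000) / (-0.060961 − (-0.951900)) = 2.126399 − (-0.001609)/(0.890939) = 2.128206
p(2.128206) = 0.001372
s4 = 2.128206 − 0.001372·(2.128206 − 2.126399) / (0.001372 − (-0.060961)) = 2.128206 − (0.000002)/(0.062332) = 2.128166

2.1282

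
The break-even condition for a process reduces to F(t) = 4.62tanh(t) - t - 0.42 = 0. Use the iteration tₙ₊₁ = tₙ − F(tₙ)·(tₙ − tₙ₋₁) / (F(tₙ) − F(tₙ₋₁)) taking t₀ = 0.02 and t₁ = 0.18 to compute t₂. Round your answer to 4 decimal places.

F(0.02) = -0.347612, F(0.18) = 0.222734
t₂ = 0.180000 − 0.222734·(0.180000 − 0.020000) / (0.222734 − (-0.347612)) = 0.180000 − (0.035637)/(0.570346) = 0.117516

0.1175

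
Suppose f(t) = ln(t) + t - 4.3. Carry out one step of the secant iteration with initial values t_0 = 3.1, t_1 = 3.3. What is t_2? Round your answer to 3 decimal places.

3.152

f(3.1) = -0.06860, f(3.3) = 0.19392
t_2 = 3.30000 − 0.19392·(3.30000 − 3.10000) / (0.19392 − (-0.06860)) = 3.30000 − (0.03878)/(0.26252) = 3.15226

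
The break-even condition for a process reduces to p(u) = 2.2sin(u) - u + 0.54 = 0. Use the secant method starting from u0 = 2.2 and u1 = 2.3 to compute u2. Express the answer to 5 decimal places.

p(2.2) = 0.1186921, p(2.3) = -0.1194485
u2 = 2.3000000 − (-0.1194485)·(2.3000000 − 2.2000000) / (-0.1194485 − 0.1186921) = 2.3000000 − (-0.0119449)/(-0.2381406) = 2.2498412

2.24984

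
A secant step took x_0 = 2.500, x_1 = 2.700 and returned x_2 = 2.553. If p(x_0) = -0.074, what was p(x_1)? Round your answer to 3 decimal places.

0.205

The secant line through (2.500, -0.074) and (2.700, p(x_1)) crosses zero at x_2 = 2.553.
So (2.500, -0.074), (2.700, p(x_1)), (2.553, 0) are collinear:
p(x_1) = -0.074 · (2.700 − 2.553) / (2.500 − 2.553) = -0.074 · (0.14700)/(-0.05300) = 0.20525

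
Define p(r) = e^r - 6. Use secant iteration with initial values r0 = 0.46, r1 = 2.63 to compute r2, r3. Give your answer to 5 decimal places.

1.23972, 1.57936

p(0.46) = -4.4159260, p(2.63) = 7.8737699
r2 = 2.6300000 − 7.8737699·(2.6300000 − 0.4600000) / (7.8737699 − (-4.4159260)) = 2.6300000 − (17.0860807)/(12.2896959) = 1.2397231
p(1.2397231) = -2.5453434
r3 = 1.2397231 − (-2.5453434)·(1.2397231 − 2.6300000) / (-2.5453434 − 7.8737699) = 1.2397231 − (3.5387321)/(-10.4191133) = 1.5793616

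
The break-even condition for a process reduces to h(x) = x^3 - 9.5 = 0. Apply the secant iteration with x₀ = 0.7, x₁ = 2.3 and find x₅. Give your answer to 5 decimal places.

2.11790

h(0.7) = -9.1570000, h(2.3) = 2.6670000
x₂ = 2.3000000 − 2.6670000·(2.3000000 − 0.7000000) / (2.6670000 − (-9.1570000)) = 2.3000000 − (4.2672000)/(11.8240000) = 1.9391069
h(1.9391069) = -2.2086952
x₃ = 1.9391069 − (-2.2086952)·(1.9391069 − 2.3000000) / (-2.2086952 − 2.6670000) = 1.9391069 − (0.7971028)/(-4.8756952) = 2.1025919
h(2.1025919) = -0.2046673
x₄ = 2.1025919 − (-0.2046673)·(2.1025919 − 1.9391069) / (-0.2046673 − (-2.2086952)) = 2.1025919 − (-0.0334600)/(2.0040279) = 2.1192883
h(2.1192883) = 0.0185346
x₅ = 2.1192883 − 0.0185346·(2.1192883 − 2.1025919) / (0.0185346 − (-0.2046673)) = 2.1192883 − (0.0003095)/(0.2232019) = 2.1179018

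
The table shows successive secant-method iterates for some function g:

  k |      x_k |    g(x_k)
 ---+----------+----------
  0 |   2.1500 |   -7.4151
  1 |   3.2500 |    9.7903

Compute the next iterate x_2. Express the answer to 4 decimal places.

x_2 = 3.2500 − 9.7903·(3.2500 − 2.1500) / (9.7903 − (-7.4151))
   = 3.2500 − (10.769330)/(17.205400) = 2.624073

2.6241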